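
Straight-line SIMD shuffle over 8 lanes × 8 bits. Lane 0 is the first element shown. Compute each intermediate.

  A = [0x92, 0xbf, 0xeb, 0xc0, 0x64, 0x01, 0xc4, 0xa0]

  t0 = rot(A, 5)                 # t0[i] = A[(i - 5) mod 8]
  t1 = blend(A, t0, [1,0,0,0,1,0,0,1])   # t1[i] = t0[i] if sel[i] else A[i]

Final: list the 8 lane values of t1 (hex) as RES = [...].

RES = [ 0xc0  0xbf  0xeb  0xc0  0xa0  0x01  0xc4  0xeb ]

t0 = [0xc0, 0x64, 0x01, 0xc4, 0xa0, 0x92, 0xbf, 0xeb]
t1 = [0xc0, 0xbf, 0xeb, 0xc0, 0xa0, 0x01, 0xc4, 0xeb]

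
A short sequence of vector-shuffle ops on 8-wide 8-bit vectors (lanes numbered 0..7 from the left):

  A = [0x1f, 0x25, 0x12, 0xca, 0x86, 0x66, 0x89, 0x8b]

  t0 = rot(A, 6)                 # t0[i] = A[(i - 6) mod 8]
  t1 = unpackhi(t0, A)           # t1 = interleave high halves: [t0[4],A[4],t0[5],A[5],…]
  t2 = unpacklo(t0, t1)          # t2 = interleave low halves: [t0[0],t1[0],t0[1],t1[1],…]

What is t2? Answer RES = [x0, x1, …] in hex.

→ t0 |12|ca|86|66|89|8b|1f|25|
→ t1 |89|86|8b|66|1f|89|25|8b|
→ t2 |12|89|ca|86|86|8b|66|66|

RES = [ 0x12  0x89  0xca  0x86  0x86  0x8b  0x66  0x66 ]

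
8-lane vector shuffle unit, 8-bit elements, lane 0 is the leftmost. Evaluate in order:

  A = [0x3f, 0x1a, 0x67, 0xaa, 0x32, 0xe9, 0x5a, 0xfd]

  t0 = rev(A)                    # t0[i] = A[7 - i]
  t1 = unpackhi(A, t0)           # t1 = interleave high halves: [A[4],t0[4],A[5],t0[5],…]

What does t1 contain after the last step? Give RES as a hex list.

RES = [ 0x32  0xaa  0xe9  0x67  0x5a  0x1a  0xfd  0x3f ]

→ t0 |fd|5a|e9|32|aa|67|1a|3f|
→ t1 |32|aa|e9|67|5a|1a|fd|3f|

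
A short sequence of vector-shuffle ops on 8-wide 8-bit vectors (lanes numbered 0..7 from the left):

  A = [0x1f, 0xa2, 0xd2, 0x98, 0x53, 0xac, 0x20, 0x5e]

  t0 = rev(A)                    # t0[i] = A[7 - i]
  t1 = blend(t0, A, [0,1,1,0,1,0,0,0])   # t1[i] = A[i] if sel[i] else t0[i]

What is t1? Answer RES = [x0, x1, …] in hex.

RES = [ 0x5e  0xa2  0xd2  0x53  0x53  0xd2  0xa2  0x1f ]

t0 = [0x5e, 0x20, 0xac, 0x53, 0x98, 0xd2, 0xa2, 0x1f]
t1 = [0x5e, 0xa2, 0xd2, 0x53, 0x53, 0xd2, 0xa2, 0x1f]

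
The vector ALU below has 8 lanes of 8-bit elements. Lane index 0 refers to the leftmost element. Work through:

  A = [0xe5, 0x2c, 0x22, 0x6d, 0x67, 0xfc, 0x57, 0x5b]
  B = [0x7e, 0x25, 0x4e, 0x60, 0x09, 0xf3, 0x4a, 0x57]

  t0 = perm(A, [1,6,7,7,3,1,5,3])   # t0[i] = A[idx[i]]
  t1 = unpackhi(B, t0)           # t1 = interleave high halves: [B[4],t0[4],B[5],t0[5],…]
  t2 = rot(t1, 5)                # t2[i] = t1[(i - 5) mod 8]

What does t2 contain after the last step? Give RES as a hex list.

t0 = [0x2c, 0x57, 0x5b, 0x5b, 0x6d, 0x2c, 0xfc, 0x6d]
t1 = [0x09, 0x6d, 0xf3, 0x2c, 0x4a, 0xfc, 0x57, 0x6d]
t2 = [0x2c, 0x4a, 0xfc, 0x57, 0x6d, 0x09, 0x6d, 0xf3]

RES = [0x2c, 0x4a, 0xfc, 0x57, 0x6d, 0x09, 0x6d, 0xf3]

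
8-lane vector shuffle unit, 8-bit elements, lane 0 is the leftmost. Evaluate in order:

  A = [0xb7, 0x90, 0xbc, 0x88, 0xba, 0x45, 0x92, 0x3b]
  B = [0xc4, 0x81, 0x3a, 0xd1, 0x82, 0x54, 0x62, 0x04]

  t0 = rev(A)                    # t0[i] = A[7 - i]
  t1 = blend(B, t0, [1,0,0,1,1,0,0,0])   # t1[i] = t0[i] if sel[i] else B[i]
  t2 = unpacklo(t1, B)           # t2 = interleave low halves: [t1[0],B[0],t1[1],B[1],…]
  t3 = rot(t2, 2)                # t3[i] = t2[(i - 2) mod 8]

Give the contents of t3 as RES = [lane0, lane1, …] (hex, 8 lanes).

  t0: 3b 92 45 ba 88 bc 90 b7
  t1: 3b 81 3a ba 88 54 62 04
  t2: 3b c4 81 81 3a 3a ba d1
  t3: ba d1 3b c4 81 81 3a 3a

RES = [ 0xba  0xd1  0x3b  0xc4  0x81  0x81  0x3a  0x3a ]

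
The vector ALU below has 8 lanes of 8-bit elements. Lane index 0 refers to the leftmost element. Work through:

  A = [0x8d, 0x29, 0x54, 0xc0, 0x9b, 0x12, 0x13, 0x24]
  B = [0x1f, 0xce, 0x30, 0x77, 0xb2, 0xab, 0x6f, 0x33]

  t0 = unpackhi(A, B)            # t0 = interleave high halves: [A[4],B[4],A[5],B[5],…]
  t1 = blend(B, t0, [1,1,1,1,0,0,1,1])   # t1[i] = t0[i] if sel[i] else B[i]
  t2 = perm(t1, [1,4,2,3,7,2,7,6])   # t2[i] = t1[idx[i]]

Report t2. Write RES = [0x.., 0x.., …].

  t0: 9b b2 12 ab 13 6f 24 33
  t1: 9b b2 12 ab b2 ab 24 33
  t2: b2 b2 12 ab 33 12 33 24

RES = [0xb2, 0xb2, 0x12, 0xab, 0x33, 0x12, 0x33, 0x24]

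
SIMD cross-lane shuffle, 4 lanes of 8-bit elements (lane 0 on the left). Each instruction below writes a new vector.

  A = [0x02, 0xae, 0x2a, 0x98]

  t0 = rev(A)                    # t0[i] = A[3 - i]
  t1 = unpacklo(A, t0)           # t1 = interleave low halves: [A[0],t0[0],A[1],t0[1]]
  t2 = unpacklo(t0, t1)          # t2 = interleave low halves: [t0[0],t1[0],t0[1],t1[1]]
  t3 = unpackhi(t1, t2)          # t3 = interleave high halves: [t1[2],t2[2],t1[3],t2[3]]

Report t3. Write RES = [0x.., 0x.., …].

RES = [ 0xae  0x2a  0x2a  0x98 ]

t0 = [0x98, 0x2a, 0xae, 0x02]
t1 = [0x02, 0x98, 0xae, 0x2a]
t2 = [0x98, 0x02, 0x2a, 0x98]
t3 = [0xae, 0x2a, 0x2a, 0x98]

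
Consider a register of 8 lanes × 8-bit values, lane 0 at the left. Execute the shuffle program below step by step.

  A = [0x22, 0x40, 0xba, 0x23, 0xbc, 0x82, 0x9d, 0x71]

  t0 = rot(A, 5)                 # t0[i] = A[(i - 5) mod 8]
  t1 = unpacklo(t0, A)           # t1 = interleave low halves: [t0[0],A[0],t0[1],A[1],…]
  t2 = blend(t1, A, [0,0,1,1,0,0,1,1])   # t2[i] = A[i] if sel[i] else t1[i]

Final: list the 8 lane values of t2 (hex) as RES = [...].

→ t0 |23|bc|82|9d|71|22|40|ba|
→ t1 |23|22|bc|40|82|ba|9d|23|
→ t2 |23|22|ba|23|82|ba|9d|71|

RES = [0x23, 0x22, 0xba, 0x23, 0x82, 0xba, 0x9d, 0x71]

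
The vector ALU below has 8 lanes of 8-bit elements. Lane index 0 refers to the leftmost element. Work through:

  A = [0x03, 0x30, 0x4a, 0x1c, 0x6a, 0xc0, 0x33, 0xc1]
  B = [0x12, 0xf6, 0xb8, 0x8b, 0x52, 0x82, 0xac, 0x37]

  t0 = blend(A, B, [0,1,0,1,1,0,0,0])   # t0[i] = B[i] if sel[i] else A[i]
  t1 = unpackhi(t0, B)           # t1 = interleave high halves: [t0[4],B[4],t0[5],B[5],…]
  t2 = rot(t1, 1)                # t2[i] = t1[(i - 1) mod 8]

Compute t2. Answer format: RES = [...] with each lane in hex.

RES = [ 0x37  0x52  0x52  0xc0  0x82  0x33  0xac  0xc1 ]

→ t0 |03|f6|4a|8b|52|c0|33|c1|
→ t1 |52|52|c0|82|33|ac|c1|37|
→ t2 |37|52|52|c0|82|33|ac|c1|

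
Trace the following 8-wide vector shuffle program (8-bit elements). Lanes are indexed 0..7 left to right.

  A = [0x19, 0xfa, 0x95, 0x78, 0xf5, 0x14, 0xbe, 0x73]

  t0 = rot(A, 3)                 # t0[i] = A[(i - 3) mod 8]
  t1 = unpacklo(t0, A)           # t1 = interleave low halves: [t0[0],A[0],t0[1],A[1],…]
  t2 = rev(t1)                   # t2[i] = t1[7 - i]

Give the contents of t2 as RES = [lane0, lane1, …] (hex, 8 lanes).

→ t0 |14|be|73|19|fa|95|78|f5|
→ t1 |14|19|be|fa|73|95|19|78|
→ t2 |78|19|95|73|fa|be|19|14|

RES = [0x78, 0x19, 0x95, 0x73, 0xfa, 0xbe, 0x19, 0x14]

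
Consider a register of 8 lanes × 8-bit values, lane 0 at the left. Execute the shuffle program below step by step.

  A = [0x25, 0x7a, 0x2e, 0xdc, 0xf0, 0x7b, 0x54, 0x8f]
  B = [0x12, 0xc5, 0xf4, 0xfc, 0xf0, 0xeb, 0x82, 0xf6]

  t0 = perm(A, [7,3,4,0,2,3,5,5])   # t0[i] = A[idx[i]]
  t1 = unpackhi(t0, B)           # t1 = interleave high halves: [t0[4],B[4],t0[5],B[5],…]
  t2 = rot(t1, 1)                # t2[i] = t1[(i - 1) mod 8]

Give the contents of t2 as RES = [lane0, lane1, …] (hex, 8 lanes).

RES = [ 0xf6  0x2e  0xf0  0xdc  0xeb  0x7b  0x82  0x7b ]

→ t0 |8f|dc|f0|25|2e|dc|7b|7b|
→ t1 |2e|f0|dc|eb|7b|82|7b|f6|
→ t2 |f6|2e|f0|dc|eb|7b|82|7b|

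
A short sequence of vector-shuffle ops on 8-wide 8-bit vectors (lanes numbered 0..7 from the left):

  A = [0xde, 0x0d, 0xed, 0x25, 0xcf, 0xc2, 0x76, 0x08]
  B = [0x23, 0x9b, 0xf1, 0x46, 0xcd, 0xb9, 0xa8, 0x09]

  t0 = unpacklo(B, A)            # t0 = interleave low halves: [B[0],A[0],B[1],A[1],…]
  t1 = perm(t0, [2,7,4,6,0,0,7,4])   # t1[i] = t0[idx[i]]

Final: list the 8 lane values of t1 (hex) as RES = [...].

RES = [0x9b, 0x25, 0xf1, 0x46, 0x23, 0x23, 0x25, 0xf1]

→ t0 |23|de|9b|0d|f1|ed|46|25|
→ t1 |9b|25|f1|46|23|23|25|f1|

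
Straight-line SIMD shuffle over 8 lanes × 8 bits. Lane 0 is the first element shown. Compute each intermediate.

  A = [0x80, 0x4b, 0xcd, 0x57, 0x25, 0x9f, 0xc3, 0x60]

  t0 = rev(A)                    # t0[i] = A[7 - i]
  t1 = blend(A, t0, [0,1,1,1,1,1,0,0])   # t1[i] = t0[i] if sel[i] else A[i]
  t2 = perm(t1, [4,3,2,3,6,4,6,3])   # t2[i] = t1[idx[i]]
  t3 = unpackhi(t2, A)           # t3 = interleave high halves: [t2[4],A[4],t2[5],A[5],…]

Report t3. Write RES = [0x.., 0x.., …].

RES = [0xc3, 0x25, 0x57, 0x9f, 0xc3, 0xc3, 0x25, 0x60]

t0 = [0x60, 0xc3, 0x9f, 0x25, 0x57, 0xcd, 0x4b, 0x80]
t1 = [0x80, 0xc3, 0x9f, 0x25, 0x57, 0xcd, 0xc3, 0x60]
t2 = [0x57, 0x25, 0x9f, 0x25, 0xc3, 0x57, 0xc3, 0x25]
t3 = [0xc3, 0x25, 0x57, 0x9f, 0xc3, 0xc3, 0x25, 0x60]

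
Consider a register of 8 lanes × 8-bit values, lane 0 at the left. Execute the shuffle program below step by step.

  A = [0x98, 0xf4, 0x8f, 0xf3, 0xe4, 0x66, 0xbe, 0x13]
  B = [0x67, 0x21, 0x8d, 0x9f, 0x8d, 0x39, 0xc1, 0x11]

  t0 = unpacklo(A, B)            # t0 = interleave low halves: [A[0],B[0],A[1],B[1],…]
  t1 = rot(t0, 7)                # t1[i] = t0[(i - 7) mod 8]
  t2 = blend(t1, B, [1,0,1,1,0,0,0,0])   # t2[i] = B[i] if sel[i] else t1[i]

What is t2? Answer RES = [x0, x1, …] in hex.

→ t0 |98|67|f4|21|8f|8d|f3|9f|
→ t1 |67|f4|21|8f|8d|f3|9f|98|
→ t2 |67|f4|8d|9f|8d|f3|9f|98|

RES = [ 0x67  0xf4  0x8d  0x9f  0x8d  0xf3  0x9f  0x98 ]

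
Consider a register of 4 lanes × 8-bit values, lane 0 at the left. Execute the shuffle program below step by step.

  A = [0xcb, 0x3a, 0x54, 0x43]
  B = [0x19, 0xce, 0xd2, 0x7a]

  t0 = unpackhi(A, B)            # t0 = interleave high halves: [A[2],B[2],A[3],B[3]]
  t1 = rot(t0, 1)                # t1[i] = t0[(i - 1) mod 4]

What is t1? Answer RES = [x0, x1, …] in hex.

RES = [0x7a, 0x54, 0xd2, 0x43]

  t0: 54 d2 43 7a
  t1: 7a 54 d2 43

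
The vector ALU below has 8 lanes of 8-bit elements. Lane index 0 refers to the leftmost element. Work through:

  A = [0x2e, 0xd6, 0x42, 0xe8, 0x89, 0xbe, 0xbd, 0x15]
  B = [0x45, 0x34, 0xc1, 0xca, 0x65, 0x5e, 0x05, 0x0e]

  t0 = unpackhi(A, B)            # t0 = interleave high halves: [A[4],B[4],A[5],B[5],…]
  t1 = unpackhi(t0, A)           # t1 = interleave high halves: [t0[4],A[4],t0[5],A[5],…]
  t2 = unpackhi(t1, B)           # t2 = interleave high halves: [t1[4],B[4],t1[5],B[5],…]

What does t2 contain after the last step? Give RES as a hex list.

  t0: 89 65 be 5e bd 05 15 0e
  t1: bd 89 05 be 15 bd 0e 15
  t2: 15 65 bd 5e 0e 05 15 0e

RES = [ 0x15  0x65  0xbd  0x5e  0x0e  0x05  0x15  0x0e ]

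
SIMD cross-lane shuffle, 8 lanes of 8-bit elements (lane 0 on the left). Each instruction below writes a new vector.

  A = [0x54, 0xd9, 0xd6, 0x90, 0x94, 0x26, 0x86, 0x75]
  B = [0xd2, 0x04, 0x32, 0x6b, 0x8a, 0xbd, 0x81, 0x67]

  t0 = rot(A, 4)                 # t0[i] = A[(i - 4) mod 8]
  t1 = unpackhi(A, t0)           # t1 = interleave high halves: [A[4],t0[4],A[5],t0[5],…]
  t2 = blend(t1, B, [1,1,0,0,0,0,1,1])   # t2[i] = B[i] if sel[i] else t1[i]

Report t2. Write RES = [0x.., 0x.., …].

t0 = [0x94, 0x26, 0x86, 0x75, 0x54, 0xd9, 0xd6, 0x90]
t1 = [0x94, 0x54, 0x26, 0xd9, 0x86, 0xd6, 0x75, 0x90]
t2 = [0xd2, 0x04, 0x26, 0xd9, 0x86, 0xd6, 0x81, 0x67]

RES = [0xd2, 0x04, 0x26, 0xd9, 0x86, 0xd6, 0x81, 0x67]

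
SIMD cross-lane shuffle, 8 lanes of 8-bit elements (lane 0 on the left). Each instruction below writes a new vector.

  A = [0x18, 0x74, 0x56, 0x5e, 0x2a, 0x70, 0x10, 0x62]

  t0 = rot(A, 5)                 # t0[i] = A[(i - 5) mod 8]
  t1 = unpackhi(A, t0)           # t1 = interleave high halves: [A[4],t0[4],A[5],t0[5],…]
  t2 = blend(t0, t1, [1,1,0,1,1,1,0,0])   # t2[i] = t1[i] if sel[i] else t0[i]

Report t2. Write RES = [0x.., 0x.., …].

RES = [0x2a, 0x62, 0x70, 0x18, 0x10, 0x74, 0x74, 0x56]

t0 = [0x5e, 0x2a, 0x70, 0x10, 0x62, 0x18, 0x74, 0x56]
t1 = [0x2a, 0x62, 0x70, 0x18, 0x10, 0x74, 0x62, 0x56]
t2 = [0x2a, 0x62, 0x70, 0x18, 0x10, 0x74, 0x74, 0x56]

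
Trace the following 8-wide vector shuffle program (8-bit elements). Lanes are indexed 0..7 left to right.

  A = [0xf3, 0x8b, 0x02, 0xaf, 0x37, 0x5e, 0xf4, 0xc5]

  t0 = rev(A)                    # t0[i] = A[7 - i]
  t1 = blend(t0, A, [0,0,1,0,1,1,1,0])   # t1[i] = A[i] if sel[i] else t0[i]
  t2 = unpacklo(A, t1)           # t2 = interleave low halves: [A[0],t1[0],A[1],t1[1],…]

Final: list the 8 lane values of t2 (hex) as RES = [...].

RES = [0xf3, 0xc5, 0x8b, 0xf4, 0x02, 0x02, 0xaf, 0x37]

  t0: c5 f4 5e 37 af 02 8b f3
  t1: c5 f4 02 37 37 5e f4 f3
  t2: f3 c5 8b f4 02 02 af 37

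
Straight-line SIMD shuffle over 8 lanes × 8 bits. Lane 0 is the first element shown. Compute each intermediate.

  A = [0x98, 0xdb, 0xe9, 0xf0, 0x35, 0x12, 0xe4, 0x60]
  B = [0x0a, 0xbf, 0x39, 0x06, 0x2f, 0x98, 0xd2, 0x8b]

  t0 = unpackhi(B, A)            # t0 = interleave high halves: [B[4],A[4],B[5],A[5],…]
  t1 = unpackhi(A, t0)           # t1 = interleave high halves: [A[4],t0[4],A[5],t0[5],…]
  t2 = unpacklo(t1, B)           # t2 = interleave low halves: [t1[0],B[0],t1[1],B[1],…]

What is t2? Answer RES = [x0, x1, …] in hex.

→ t0 |2f|35|98|12|d2|e4|8b|60|
→ t1 |35|d2|12|e4|e4|8b|60|60|
→ t2 |35|0a|d2|bf|12|39|e4|06|

RES = [0x35, 0x0a, 0xd2, 0xbf, 0x12, 0x39, 0xe4, 0x06]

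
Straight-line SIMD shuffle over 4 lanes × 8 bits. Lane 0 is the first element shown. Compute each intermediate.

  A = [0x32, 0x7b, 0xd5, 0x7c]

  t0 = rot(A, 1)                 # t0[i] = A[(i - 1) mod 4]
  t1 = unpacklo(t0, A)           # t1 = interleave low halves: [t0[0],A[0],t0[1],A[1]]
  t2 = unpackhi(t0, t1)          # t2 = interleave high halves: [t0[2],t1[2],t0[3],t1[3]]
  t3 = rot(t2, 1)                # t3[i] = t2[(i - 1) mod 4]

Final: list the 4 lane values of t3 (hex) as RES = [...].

RES = [0x7b, 0x7b, 0x32, 0xd5]

→ t0 |7c|32|7b|d5|
→ t1 |7c|32|32|7b|
→ t2 |7b|32|d5|7b|
→ t3 |7b|7b|32|d5|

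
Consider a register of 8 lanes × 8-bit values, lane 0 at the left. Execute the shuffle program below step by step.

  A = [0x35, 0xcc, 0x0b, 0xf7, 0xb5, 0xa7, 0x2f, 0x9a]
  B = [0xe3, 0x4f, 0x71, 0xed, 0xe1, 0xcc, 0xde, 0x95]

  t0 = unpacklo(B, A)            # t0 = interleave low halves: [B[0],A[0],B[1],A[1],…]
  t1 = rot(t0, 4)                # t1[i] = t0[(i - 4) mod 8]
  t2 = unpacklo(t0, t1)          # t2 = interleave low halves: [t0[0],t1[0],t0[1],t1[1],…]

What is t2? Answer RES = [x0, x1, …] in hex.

RES = [0xe3, 0x71, 0x35, 0x0b, 0x4f, 0xed, 0xcc, 0xf7]

t0 = [0xe3, 0x35, 0x4f, 0xcc, 0x71, 0x0b, 0xed, 0xf7]
t1 = [0x71, 0x0b, 0xed, 0xf7, 0xe3, 0x35, 0x4f, 0xcc]
t2 = [0xe3, 0x71, 0x35, 0x0b, 0x4f, 0xed, 0xcc, 0xf7]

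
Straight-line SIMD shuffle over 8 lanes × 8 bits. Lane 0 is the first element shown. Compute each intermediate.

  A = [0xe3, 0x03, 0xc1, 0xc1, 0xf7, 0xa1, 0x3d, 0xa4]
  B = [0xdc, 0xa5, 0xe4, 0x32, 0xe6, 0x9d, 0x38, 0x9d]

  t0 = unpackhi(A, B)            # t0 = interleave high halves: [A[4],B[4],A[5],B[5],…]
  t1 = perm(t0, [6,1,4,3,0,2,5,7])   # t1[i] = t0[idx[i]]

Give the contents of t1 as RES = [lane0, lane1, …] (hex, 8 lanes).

RES = [ 0xa4  0xe6  0x3d  0x9d  0xf7  0xa1  0x38  0x9d ]

t0 = [0xf7, 0xe6, 0xa1, 0x9d, 0x3d, 0x38, 0xa4, 0x9d]
t1 = [0xa4, 0xe6, 0x3d, 0x9d, 0xf7, 0xa1, 0x38, 0x9d]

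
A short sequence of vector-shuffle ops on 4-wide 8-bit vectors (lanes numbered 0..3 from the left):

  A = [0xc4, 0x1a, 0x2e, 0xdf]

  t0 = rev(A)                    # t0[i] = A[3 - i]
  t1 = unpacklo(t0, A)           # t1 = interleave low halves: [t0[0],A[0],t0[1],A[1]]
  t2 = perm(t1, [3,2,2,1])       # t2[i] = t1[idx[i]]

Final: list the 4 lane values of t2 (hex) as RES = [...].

→ t0 |df|2e|1a|c4|
→ t1 |df|c4|2e|1a|
→ t2 |1a|2e|2e|c4|

RES = [0x1a, 0x2e, 0x2e, 0xc4]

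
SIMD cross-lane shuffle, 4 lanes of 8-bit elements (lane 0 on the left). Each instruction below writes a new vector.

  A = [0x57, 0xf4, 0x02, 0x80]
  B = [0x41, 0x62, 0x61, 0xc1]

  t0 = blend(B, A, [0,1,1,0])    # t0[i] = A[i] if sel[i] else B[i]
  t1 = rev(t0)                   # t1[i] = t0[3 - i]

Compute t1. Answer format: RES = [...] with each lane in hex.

→ t0 |41|f4|02|c1|
→ t1 |c1|02|f4|41|

RES = [ 0xc1  0x02  0xf4  0x41 ]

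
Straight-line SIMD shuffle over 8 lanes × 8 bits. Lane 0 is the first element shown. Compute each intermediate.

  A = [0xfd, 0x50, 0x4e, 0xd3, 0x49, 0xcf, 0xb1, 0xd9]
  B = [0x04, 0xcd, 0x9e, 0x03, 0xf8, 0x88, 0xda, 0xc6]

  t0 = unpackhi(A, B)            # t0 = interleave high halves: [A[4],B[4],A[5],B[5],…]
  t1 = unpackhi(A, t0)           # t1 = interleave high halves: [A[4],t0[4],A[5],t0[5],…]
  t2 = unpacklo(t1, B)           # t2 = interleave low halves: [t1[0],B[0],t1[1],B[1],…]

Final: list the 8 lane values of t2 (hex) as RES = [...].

RES = [0x49, 0x04, 0xb1, 0xcd, 0xcf, 0x9e, 0xda, 0x03]

→ t0 |49|f8|cf|88|b1|da|d9|c6|
→ t1 |49|b1|cf|da|b1|d9|d9|c6|
→ t2 |49|04|b1|cd|cf|9e|da|03|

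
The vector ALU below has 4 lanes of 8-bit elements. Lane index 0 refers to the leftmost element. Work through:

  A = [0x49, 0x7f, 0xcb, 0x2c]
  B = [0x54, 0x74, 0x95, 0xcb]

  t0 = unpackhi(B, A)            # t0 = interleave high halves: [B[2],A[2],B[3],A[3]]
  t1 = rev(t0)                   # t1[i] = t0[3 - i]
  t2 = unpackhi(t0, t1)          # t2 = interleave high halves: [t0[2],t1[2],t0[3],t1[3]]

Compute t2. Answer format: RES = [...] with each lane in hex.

t0 = [0x95, 0xcb, 0xcb, 0x2c]
t1 = [0x2c, 0xcb, 0xcb, 0x95]
t2 = [0xcb, 0xcb, 0x2c, 0x95]

RES = [0xcb, 0xcb, 0x2c, 0x95]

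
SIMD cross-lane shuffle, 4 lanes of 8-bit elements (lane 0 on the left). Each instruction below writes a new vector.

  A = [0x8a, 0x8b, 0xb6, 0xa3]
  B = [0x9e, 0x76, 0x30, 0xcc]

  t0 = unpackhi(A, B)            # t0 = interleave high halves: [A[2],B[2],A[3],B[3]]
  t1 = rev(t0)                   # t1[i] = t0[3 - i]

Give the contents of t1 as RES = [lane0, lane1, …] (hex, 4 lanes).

RES = [0xcc, 0xa3, 0x30, 0xb6]

t0 = [0xb6, 0x30, 0xa3, 0xcc]
t1 = [0xcc, 0xa3, 0x30, 0xb6]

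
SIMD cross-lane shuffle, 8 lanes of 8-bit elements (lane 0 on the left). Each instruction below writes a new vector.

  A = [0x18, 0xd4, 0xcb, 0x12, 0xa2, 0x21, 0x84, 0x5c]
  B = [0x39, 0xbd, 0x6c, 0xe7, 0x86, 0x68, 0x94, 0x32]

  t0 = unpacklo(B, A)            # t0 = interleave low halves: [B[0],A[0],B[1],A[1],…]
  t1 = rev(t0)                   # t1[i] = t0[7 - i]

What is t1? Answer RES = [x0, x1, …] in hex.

t0 = [0x39, 0x18, 0xbd, 0xd4, 0x6c, 0xcb, 0xe7, 0x12]
t1 = [0x12, 0xe7, 0xcb, 0x6c, 0xd4, 0xbd, 0x18, 0x39]

RES = [ 0x12  0xe7  0xcb  0x6c  0xd4  0xbd  0x18  0x39 ]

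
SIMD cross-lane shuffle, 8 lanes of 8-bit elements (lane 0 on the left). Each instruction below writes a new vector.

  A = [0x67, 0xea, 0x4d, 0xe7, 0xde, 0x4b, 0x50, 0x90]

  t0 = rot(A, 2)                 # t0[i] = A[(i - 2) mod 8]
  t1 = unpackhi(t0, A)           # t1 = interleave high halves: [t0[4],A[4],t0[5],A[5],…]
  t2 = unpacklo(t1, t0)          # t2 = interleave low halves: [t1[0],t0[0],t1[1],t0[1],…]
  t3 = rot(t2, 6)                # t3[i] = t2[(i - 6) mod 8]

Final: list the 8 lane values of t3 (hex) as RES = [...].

RES = [0xde, 0x90, 0xe7, 0x67, 0x4b, 0xea, 0x4d, 0x50]

  t0: 50 90 67 ea 4d e7 de 4b
  t1: 4d de e7 4b de 50 4b 90
  t2: 4d 50 de 90 e7 67 4b ea
  t3: de 90 e7 67 4b ea 4d 50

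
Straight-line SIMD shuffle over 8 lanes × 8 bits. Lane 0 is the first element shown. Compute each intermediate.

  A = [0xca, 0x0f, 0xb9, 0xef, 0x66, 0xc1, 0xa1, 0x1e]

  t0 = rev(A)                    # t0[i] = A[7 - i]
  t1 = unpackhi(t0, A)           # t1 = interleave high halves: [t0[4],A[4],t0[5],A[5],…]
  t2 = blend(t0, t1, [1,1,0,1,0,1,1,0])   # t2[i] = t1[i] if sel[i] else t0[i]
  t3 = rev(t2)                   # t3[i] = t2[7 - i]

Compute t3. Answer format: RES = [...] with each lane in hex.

RES = [ 0xca  0xca  0xa1  0xef  0xc1  0xc1  0x66  0xef ]

t0 = [0x1e, 0xa1, 0xc1, 0x66, 0xef, 0xb9, 0x0f, 0xca]
t1 = [0xef, 0x66, 0xb9, 0xc1, 0x0f, 0xa1, 0xca, 0x1e]
t2 = [0xef, 0x66, 0xc1, 0xc1, 0xef, 0xa1, 0xca, 0xca]
t3 = [0xca, 0xca, 0xa1, 0xef, 0xc1, 0xc1, 0x66, 0xef]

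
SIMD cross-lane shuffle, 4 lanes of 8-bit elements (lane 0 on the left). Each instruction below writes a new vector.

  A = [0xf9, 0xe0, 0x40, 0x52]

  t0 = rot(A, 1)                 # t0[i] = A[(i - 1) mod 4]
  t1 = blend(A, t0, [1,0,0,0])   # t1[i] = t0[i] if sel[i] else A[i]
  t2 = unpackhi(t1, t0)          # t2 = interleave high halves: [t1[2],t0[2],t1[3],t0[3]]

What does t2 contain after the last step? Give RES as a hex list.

RES = [ 0x40  0xe0  0x52  0x40 ]

t0 = [0x52, 0xf9, 0xe0, 0x40]
t1 = [0x52, 0xe0, 0x40, 0x52]
t2 = [0x40, 0xe0, 0x52, 0x40]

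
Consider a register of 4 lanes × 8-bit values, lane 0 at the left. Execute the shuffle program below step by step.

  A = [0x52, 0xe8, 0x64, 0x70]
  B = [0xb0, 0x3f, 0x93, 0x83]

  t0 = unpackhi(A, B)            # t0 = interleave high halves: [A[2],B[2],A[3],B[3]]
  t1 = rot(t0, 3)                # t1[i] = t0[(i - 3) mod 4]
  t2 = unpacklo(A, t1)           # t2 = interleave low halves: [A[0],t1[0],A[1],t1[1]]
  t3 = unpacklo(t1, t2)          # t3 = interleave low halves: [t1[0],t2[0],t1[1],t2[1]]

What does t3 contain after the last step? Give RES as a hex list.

RES = [0x93, 0x52, 0x70, 0x93]

t0 = [0x64, 0x93, 0x70, 0x83]
t1 = [0x93, 0x70, 0x83, 0x64]
t2 = [0x52, 0x93, 0xe8, 0x70]
t3 = [0x93, 0x52, 0x70, 0x93]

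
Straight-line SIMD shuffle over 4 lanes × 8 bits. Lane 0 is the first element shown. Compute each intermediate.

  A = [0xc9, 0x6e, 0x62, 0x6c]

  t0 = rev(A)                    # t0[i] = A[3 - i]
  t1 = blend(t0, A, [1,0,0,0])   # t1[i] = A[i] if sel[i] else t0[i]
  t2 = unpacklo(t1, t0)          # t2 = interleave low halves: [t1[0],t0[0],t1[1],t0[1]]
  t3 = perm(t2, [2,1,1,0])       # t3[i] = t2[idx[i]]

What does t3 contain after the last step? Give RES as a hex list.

  t0: 6c 62 6e c9
  t1: c9 62 6e c9
  t2: c9 6c 62 62
  t3: 62 6c 6c c9

RES = [0x62, 0x6c, 0x6c, 0xc9]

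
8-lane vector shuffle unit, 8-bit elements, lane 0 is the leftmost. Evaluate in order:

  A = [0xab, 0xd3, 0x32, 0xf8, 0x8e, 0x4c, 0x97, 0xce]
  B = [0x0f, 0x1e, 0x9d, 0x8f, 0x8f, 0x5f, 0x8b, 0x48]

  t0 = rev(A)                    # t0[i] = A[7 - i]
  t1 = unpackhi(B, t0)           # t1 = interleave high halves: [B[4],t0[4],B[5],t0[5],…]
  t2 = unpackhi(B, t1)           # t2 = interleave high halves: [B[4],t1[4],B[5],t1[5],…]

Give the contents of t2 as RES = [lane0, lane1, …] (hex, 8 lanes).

RES = [ 0x8f  0x8b  0x5f  0xd3  0x8b  0x48  0x48  0xab ]

t0 = [0xce, 0x97, 0x4c, 0x8e, 0xf8, 0x32, 0xd3, 0xab]
t1 = [0x8f, 0xf8, 0x5f, 0x32, 0x8b, 0xd3, 0x48, 0xab]
t2 = [0x8f, 0x8b, 0x5f, 0xd3, 0x8b, 0x48, 0x48, 0xab]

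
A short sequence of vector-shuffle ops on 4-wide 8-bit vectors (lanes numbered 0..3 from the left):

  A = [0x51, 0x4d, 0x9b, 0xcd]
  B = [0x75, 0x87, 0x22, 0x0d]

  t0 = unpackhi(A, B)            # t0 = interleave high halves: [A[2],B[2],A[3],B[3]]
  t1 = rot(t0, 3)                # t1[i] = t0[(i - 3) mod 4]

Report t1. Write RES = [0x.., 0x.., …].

→ t0 |9b|22|cd|0d|
→ t1 |22|cd|0d|9b|

RES = [ 0x22  0xcd  0x0d  0x9b ]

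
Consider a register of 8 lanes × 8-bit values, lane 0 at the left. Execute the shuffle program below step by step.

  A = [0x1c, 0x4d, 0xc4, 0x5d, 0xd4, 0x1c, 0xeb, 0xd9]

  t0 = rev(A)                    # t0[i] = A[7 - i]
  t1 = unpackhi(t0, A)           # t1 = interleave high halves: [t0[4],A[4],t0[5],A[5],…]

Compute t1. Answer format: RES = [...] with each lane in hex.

→ t0 |d9|eb|1c|d4|5d|c4|4d|1c|
→ t1 |5d|d4|c4|1c|4d|eb|1c|d9|

RES = [ 0x5d  0xd4  0xc4  0x1c  0x4d  0xeb  0x1c  0xd9 ]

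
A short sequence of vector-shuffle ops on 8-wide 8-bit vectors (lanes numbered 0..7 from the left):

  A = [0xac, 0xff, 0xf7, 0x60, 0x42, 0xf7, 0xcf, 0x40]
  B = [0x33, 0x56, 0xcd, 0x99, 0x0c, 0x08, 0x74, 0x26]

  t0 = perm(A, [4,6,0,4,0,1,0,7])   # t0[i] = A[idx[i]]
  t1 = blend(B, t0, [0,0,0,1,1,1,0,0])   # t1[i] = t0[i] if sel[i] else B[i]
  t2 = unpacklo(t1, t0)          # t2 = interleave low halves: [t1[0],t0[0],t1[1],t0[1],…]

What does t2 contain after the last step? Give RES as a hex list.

t0 = [0x42, 0xcf, 0xac, 0x42, 0xac, 0xff, 0xac, 0x40]
t1 = [0x33, 0x56, 0xcd, 0x42, 0xac, 0xff, 0x74, 0x26]
t2 = [0x33, 0x42, 0x56, 0xcf, 0xcd, 0xac, 0x42, 0x42]

RES = [0x33, 0x42, 0x56, 0xcf, 0xcd, 0xac, 0x42, 0x42]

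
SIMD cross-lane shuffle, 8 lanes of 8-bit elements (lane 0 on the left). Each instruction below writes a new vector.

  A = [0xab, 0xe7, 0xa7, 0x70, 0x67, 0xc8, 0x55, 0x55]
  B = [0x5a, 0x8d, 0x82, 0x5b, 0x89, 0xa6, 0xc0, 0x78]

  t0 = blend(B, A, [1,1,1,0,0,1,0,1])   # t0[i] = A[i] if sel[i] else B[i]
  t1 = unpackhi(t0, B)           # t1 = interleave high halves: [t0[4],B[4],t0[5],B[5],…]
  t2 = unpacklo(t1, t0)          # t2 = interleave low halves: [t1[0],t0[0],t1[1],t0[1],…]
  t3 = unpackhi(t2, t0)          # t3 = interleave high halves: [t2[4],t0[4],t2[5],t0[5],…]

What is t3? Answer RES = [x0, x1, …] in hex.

RES = [ 0xc8  0x89  0xa7  0xc8  0xa6  0xc0  0x5b  0x55 ]

  t0: ab e7 a7 5b 89 c8 c0 55
  t1: 89 89 c8 a6 c0 c0 55 78
  t2: 89 ab 89 e7 c8 a7 a6 5b
  t3: c8 89 a7 c8 a6 c0 5b 55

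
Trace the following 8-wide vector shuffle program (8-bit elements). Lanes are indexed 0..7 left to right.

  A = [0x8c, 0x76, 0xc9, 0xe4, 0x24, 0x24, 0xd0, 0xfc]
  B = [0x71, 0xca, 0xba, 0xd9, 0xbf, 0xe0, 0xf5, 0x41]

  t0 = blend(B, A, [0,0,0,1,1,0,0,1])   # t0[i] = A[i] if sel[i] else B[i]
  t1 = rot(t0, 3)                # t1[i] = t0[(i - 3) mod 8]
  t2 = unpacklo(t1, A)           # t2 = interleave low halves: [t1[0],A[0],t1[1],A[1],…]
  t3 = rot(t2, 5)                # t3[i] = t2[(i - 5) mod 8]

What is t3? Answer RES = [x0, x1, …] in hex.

RES = [ 0x76  0xfc  0xc9  0x71  0xe4  0xe0  0x8c  0xf5 ]

  t0: 71 ca ba e4 24 e0 f5 fc
  t1: e0 f5 fc 71 ca ba e4 24
  t2: e0 8c f5 76 fc c9 71 e4
  t3: 76 fc c9 71 e4 e0 8c f5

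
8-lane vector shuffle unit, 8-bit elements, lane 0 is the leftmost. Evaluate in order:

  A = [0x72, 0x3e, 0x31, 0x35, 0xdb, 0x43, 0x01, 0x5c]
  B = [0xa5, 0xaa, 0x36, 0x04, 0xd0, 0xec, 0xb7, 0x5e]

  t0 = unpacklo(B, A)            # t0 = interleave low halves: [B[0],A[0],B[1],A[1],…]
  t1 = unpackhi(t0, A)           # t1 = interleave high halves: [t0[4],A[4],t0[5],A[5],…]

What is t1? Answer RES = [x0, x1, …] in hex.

  t0: a5 72 aa 3e 36 31 04 35
  t1: 36 db 31 43 04 01 35 5c

RES = [ 0x36  0xdb  0x31  0x43  0x04  0x01  0x35  0x5c ]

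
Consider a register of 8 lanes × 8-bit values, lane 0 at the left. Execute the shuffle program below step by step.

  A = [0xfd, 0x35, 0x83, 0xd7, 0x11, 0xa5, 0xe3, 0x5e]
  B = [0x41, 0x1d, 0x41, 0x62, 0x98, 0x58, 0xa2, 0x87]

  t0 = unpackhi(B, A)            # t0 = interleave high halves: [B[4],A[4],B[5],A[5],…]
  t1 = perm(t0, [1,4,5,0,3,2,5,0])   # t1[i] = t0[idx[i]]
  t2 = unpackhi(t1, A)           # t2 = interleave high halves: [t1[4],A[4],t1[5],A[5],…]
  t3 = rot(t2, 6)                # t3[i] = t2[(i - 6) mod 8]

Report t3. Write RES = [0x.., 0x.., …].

→ t0 |98|11|58|a5|a2|e3|87|5e|
→ t1 |11|a2|e3|98|a5|58|e3|98|
→ t2 |a5|11|58|a5|e3|e3|98|5e|
→ t3 |58|a5|e3|e3|98|5e|a5|11|

RES = [ 0x58  0xa5  0xe3  0xe3  0x98  0x5e  0xa5  0x11 ]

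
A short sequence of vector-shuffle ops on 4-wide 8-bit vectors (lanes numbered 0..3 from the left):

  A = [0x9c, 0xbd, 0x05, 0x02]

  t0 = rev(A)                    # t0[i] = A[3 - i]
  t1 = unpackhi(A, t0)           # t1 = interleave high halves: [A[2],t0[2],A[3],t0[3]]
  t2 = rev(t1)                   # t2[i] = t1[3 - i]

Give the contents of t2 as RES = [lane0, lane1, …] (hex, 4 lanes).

  t0: 02 05 bd 9c
  t1: 05 bd 02 9c
  t2: 9c 02 bd 05

RES = [ 0x9c  0x02  0xbd  0x05 ]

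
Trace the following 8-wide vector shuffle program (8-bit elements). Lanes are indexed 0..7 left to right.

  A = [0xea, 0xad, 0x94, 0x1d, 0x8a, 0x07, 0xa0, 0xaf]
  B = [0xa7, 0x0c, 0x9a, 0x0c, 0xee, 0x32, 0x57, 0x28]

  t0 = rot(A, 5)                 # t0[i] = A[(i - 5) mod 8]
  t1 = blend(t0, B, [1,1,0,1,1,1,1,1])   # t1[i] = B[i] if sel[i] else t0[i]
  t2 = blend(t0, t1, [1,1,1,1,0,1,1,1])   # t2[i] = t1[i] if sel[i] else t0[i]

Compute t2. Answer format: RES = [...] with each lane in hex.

t0 = [0x1d, 0x8a, 0x07, 0xa0, 0xaf, 0xea, 0xad, 0x94]
t1 = [0xa7, 0x0c, 0x07, 0x0c, 0xee, 0x32, 0x57, 0x28]
t2 = [0xa7, 0x0c, 0x07, 0x0c, 0xaf, 0x32, 0x57, 0x28]

RES = [ 0xa7  0x0c  0x07  0x0c  0xaf  0x32  0x57  0x28 ]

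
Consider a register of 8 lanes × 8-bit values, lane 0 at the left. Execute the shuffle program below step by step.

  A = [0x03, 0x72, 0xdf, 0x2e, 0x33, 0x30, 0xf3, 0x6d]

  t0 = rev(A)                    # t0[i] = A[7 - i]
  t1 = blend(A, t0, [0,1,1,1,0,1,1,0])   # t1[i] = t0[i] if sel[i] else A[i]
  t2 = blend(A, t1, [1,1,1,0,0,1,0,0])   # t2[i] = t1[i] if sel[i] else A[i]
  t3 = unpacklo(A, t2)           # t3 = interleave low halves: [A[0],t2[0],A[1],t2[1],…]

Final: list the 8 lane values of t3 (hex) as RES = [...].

→ t0 |6d|f3|30|33|2e|df|72|03|
→ t1 |03|f3|30|33|33|df|72|6d|
→ t2 |03|f3|30|2e|33|df|f3|6d|
→ t3 |03|03|72|f3|df|30|2e|2e|

RES = [ 0x03  0x03  0x72  0xf3  0xdf  0x30  0x2e  0x2e ]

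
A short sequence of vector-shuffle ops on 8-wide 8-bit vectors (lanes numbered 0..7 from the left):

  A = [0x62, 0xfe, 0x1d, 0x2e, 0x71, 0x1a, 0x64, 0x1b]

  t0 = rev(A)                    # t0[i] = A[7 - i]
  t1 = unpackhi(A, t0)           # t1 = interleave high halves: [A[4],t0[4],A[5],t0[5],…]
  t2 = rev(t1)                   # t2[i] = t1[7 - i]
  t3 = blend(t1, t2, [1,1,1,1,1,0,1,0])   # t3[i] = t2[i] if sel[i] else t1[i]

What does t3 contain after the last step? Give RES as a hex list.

RES = [0x62, 0x1b, 0xfe, 0x64, 0x1d, 0xfe, 0x2e, 0x62]

  t0: 1b 64 1a 71 2e 1d fe 62
  t1: 71 2e 1a 1d 64 fe 1b 62
  t2: 62 1b fe 64 1d 1a 2e 71
  t3: 62 1b fe 64 1d fe 2e 62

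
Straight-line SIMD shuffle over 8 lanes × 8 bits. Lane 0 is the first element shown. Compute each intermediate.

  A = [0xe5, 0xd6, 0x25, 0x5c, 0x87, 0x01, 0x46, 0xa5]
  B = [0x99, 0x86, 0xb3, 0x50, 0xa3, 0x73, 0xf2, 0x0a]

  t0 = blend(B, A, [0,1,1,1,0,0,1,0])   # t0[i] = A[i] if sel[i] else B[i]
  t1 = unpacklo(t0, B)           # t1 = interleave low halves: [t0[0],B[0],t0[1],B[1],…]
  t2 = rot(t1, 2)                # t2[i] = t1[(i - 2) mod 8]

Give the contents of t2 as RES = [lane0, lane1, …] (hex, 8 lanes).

RES = [ 0x5c  0x50  0x99  0x99  0xd6  0x86  0x25  0xb3 ]

t0 = [0x99, 0xd6, 0x25, 0x5c, 0xa3, 0x73, 0x46, 0x0a]
t1 = [0x99, 0x99, 0xd6, 0x86, 0x25, 0xb3, 0x5c, 0x50]
t2 = [0x5c, 0x50, 0x99, 0x99, 0xd6, 0x86, 0x25, 0xb3]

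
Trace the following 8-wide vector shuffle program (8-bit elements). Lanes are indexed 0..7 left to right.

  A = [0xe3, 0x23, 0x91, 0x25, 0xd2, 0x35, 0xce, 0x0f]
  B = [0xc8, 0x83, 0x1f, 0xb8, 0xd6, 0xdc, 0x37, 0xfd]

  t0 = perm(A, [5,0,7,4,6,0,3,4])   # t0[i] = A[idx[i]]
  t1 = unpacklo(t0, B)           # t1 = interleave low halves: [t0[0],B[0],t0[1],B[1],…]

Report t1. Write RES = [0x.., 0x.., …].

RES = [0x35, 0xc8, 0xe3, 0x83, 0x0f, 0x1f, 0xd2, 0xb8]

  t0: 35 e3 0f d2 ce e3 25 d2
  t1: 35 c8 e3 83 0f 1f d2 b8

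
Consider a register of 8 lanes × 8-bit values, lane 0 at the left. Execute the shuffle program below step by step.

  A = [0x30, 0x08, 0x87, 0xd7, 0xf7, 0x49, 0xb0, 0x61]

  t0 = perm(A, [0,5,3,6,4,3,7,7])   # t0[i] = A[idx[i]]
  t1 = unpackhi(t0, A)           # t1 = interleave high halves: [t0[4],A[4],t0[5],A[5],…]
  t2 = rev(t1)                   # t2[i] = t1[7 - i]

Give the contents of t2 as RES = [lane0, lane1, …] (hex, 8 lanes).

→ t0 |30|49|d7|b0|f7|d7|61|61|
→ t1 |f7|f7|d7|49|61|b0|61|61|
→ t2 |61|61|b0|61|49|d7|f7|f7|

RES = [ 0x61  0x61  0xb0  0x61  0x49  0xd7  0xf7  0xf7 ]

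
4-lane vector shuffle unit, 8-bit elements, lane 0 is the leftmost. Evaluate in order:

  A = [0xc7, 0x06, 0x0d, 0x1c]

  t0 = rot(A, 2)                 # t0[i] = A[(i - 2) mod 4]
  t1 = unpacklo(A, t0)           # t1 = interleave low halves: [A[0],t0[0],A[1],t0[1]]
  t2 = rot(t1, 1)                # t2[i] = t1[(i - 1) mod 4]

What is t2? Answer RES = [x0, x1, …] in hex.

RES = [ 0x1c  0xc7  0x0d  0x06 ]

→ t0 |0d|1c|c7|06|
→ t1 |c7|0d|06|1c|
→ t2 |1c|c7|0d|06|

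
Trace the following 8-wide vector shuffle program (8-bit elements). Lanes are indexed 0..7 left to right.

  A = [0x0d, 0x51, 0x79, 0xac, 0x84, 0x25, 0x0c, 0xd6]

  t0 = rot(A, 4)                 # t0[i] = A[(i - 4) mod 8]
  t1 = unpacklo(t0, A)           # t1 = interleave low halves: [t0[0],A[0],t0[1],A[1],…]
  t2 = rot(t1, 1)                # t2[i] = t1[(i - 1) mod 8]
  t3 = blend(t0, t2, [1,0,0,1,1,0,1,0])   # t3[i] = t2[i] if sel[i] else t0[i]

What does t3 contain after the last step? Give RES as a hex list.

→ t0 |84|25|0c|d6|0d|51|79|ac|
→ t1 |84|0d|25|51|0c|79|d6|ac|
→ t2 |ac|84|0d|25|51|0c|79|d6|
→ t3 |ac|25|0c|25|51|51|79|ac|

RES = [ 0xac  0x25  0x0c  0x25  0x51  0x51  0x79  0xac ]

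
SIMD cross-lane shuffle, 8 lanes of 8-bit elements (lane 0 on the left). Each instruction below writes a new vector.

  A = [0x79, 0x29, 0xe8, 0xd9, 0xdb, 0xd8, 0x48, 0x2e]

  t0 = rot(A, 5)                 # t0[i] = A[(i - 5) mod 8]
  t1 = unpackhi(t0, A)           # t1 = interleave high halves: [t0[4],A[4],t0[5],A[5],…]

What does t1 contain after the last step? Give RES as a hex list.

→ t0 |d9|db|d8|48|2e|79|29|e8|
→ t1 |2e|db|79|d8|29|48|e8|2e|

RES = [0x2e, 0xdb, 0x79, 0xd8, 0x29, 0x48, 0xe8, 0x2e]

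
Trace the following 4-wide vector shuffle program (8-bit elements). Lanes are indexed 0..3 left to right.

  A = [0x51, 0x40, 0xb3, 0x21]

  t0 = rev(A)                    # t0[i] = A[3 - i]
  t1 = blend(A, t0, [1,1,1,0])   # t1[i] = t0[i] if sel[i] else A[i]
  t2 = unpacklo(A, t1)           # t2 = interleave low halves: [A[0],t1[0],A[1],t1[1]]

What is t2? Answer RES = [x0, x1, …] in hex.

t0 = [0x21, 0xb3, 0x40, 0x51]
t1 = [0x21, 0xb3, 0x40, 0x21]
t2 = [0x51, 0x21, 0x40, 0xb3]

RES = [ 0x51  0x21  0x40  0xb3 ]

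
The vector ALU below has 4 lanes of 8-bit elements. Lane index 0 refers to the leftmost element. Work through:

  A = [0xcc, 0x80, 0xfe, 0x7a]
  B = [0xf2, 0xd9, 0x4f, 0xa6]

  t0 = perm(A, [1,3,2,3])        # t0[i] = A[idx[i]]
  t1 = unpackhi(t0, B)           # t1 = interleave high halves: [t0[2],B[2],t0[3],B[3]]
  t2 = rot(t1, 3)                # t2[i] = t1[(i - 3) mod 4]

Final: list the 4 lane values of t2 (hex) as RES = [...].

RES = [0x4f, 0x7a, 0xa6, 0xfe]

→ t0 |80|7a|fe|7a|
→ t1 |fe|4f|7a|a6|
→ t2 |4f|7a|a6|fe|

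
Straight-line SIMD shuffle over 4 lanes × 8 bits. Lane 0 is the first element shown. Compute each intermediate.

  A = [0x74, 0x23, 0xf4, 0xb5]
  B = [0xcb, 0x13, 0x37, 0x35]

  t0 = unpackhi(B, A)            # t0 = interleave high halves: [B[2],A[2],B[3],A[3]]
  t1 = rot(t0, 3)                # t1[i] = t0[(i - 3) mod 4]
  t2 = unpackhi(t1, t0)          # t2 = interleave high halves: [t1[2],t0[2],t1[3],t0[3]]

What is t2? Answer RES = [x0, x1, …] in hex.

RES = [ 0xb5  0x35  0x37  0xb5 ]

  t0: 37 f4 35 b5
  t1: f4 35 b5 37
  t2: b5 35 37 b5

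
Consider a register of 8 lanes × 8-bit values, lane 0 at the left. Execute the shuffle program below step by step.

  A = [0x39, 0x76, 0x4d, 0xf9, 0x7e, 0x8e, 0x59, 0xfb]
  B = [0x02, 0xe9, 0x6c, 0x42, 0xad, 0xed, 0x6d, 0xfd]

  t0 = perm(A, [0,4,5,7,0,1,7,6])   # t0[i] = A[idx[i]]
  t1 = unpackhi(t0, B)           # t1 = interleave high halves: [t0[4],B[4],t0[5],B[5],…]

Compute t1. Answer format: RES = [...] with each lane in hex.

RES = [ 0x39  0xad  0x76  0xed  0xfb  0x6d  0x59  0xfd ]

  t0: 39 7e 8e fb 39 76 fb 59
  t1: 39 ad 76 ed fb 6d 59 fd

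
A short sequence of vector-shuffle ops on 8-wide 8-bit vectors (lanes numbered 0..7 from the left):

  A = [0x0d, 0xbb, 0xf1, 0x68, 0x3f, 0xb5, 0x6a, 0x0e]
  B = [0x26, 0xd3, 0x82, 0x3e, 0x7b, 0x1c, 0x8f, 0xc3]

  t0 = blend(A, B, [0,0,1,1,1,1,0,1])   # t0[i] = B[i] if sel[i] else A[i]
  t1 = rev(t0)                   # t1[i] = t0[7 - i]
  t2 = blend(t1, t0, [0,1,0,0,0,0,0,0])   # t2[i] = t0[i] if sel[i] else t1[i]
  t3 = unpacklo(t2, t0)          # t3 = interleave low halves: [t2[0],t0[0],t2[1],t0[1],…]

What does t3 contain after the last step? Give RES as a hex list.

RES = [ 0xc3  0x0d  0xbb  0xbb  0x1c  0x82  0x7b  0x3e ]

t0 = [0x0d, 0xbb, 0x82, 0x3e, 0x7b, 0x1c, 0x6a, 0xc3]
t1 = [0xc3, 0x6a, 0x1c, 0x7b, 0x3e, 0x82, 0xbb, 0x0d]
t2 = [0xc3, 0xbb, 0x1c, 0x7b, 0x3e, 0x82, 0xbb, 0x0d]
t3 = [0xc3, 0x0d, 0xbb, 0xbb, 0x1c, 0x82, 0x7b, 0x3e]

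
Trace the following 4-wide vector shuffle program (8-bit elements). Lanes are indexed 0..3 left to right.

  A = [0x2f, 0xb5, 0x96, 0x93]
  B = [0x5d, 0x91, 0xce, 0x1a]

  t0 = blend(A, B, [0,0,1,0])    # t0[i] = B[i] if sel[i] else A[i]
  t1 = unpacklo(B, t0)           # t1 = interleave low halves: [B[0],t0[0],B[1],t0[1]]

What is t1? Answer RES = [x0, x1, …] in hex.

t0 = [0x2f, 0xb5, 0xce, 0x93]
t1 = [0x5d, 0x2f, 0x91, 0xb5]

RES = [ 0x5d  0x2f  0x91  0xb5 ]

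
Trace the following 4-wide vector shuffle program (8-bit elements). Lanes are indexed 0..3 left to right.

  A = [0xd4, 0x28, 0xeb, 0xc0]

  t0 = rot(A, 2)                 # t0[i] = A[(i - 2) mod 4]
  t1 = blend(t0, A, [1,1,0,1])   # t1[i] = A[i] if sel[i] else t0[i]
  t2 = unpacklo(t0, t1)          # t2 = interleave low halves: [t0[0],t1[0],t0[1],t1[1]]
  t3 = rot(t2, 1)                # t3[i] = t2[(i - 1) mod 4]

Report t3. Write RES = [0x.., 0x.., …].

→ t0 |eb|c0|d4|28|
→ t1 |d4|28|d4|c0|
→ t2 |eb|d4|c0|28|
→ t3 |28|eb|d4|c0|

RES = [0x28, 0xeb, 0xd4, 0xc0]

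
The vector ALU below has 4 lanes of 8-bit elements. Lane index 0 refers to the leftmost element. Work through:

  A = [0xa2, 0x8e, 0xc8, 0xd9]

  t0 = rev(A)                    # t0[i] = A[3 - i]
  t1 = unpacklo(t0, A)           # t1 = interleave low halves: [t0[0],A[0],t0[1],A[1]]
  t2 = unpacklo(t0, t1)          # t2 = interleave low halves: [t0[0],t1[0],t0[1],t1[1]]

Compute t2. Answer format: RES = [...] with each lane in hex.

RES = [ 0xd9  0xd9  0xc8  0xa2 ]

  t0: d9 c8 8e a2
  t1: d9 a2 c8 8e
  t2: d9 d9 c8 a2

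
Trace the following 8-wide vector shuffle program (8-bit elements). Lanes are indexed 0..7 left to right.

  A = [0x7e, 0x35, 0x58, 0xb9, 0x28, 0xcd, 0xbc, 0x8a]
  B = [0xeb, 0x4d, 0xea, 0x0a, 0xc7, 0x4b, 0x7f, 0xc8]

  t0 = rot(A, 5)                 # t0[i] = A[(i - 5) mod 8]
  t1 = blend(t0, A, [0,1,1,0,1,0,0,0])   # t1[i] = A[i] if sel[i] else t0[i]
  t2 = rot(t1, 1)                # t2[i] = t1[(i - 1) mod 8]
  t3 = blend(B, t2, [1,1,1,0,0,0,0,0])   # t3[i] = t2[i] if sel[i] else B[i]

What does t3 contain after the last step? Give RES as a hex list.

RES = [ 0x58  0xb9  0x35  0x0a  0xc7  0x4b  0x7f  0xc8 ]

→ t0 |b9|28|cd|bc|8a|7e|35|58|
→ t1 |b9|35|58|bc|28|7e|35|58|
→ t2 |58|b9|35|58|bc|28|7e|35|
→ t3 |58|b9|35|0a|c7|4b|7f|c8|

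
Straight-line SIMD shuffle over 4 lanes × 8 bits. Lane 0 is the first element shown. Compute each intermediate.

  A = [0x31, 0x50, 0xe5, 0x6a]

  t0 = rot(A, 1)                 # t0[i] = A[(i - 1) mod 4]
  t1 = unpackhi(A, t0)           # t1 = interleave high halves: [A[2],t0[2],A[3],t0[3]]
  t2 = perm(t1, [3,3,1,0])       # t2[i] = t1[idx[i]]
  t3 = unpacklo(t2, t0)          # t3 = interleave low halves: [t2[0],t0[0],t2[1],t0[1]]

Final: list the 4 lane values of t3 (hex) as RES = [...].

→ t0 |6a|31|50|e5|
→ t1 |e5|50|6a|e5|
→ t2 |e5|e5|50|e5|
→ t3 |e5|6a|e5|31|

RES = [0xe5, 0x6a, 0xe5, 0x31]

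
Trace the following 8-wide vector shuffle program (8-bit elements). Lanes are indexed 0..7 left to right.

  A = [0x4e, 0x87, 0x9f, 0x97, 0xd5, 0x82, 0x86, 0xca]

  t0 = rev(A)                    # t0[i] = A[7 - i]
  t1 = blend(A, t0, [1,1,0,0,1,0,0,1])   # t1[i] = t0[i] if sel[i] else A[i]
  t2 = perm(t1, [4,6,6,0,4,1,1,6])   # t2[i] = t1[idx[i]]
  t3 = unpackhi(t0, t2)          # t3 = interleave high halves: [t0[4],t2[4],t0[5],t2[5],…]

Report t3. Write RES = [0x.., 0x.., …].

RES = [ 0x97  0x97  0x9f  0x86  0x87  0x86  0x4e  0x86 ]

  t0: ca 86 82 d5 97 9f 87 4e
  t1: ca 86 9f 97 97 82 86 4e
  t2: 97 86 86 ca 97 86 86 86
  t3: 97 97 9f 86 87 86 4e 86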